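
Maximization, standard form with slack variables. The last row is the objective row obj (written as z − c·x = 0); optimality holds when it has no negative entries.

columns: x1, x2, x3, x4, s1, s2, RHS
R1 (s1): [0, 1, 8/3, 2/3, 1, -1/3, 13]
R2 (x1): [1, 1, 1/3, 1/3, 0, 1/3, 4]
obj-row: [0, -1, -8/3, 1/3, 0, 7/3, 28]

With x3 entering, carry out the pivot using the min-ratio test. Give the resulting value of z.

Ratio test on column x3 — row 1: 13/(8/3) = 39/8; row 2: 4/(1/3) = 12. Minimum is 39/8 at row 1 (s1 leaves); pivot element 8/3.
Pivot on row 1; the obj-row RHS becomes 28 − (-8/3)·(39/8) = 41.

41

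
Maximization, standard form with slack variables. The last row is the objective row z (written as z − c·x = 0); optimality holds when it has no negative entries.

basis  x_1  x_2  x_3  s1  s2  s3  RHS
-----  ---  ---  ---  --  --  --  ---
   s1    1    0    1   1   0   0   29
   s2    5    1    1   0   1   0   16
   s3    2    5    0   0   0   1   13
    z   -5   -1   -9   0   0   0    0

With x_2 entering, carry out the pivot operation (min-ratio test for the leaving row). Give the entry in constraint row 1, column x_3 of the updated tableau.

Ratio test on column x_2 — row 1: entry 0 ≤ 0; row 2: 16/1 = 16; row 3: 13/5 = 13/5. Minimum is 13/5 at row 3 (s3 leaves); pivot element 5.
Divide row 3 by 5; eliminate column x_2 from the other rows.
Row 1 update in column x_3: 1 − 0·0 = 1.

1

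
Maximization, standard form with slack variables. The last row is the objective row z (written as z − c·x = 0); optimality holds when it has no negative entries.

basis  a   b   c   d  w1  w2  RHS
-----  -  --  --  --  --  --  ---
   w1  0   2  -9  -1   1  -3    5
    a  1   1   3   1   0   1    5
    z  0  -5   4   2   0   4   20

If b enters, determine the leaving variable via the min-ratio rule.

w1

Column b entries and ratios — w1: 5/2 = 5/2; a: 5/1 = 5.
Smallest ratio is 5/2 in the row of w1, so w1 leaves.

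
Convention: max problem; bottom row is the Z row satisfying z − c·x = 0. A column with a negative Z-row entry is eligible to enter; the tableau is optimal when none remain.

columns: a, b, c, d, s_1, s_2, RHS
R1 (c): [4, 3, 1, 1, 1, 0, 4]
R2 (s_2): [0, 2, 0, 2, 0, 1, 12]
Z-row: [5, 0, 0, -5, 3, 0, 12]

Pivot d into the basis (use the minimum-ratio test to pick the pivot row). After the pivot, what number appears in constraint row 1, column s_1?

1

Ratio test on column d — row 1: 4/1 = 4; row 2: 12/2 = 6. Minimum is 4 at row 1 (c leaves); pivot element 1.
Divide row 1 by 1; eliminate column d from the other rows.
In the new row 1, the s_1 entry is the old entry divided by the pivot: 1/1 = 1.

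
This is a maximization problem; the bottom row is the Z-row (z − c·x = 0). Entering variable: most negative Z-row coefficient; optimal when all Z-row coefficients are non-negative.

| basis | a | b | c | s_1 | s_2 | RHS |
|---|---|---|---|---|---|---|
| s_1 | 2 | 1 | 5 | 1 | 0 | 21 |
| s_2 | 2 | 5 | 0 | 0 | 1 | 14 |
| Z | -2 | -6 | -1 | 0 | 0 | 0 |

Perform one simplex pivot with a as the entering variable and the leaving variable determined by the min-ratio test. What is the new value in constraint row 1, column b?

Ratio test on column a — row 1: 21/2 = 21/2; row 2: 14/2 = 7. Minimum is 7 at row 2 (s_2 leaves); pivot element 2.
Divide row 2 by 2; eliminate column a from the other rows.
Row 1 update in column b: 1 − 2·(5/2) = -4.

-4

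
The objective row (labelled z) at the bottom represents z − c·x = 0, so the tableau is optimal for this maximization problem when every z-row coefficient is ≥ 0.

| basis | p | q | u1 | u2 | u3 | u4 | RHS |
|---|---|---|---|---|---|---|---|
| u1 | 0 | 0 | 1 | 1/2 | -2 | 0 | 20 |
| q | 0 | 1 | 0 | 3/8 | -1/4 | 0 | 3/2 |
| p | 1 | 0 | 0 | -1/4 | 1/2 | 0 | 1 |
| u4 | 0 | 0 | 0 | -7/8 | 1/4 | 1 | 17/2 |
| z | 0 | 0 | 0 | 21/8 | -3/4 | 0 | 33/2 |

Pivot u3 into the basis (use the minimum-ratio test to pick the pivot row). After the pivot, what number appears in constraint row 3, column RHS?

2

Ratio test on column u3 — row 1: entry -2 ≤ 0; row 2: entry -1/4 ≤ 0; row 3: 1/(1/2) = 2; row 4: (17/2)/(1/4) = 34. Minimum is 2 at row 3 (p leaves); pivot element 1/2.
Divide row 3 by 1/2; eliminate column u3 from the other rows.
In the new row 3, the RHS entry is the old entry divided by the pivot: 1/(1/2) = 2.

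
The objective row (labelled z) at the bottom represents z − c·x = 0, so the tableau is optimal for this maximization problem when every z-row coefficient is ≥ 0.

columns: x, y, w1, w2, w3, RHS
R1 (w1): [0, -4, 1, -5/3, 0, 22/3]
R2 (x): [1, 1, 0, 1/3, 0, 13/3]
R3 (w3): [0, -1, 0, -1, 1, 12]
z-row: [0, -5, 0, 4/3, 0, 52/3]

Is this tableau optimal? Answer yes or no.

The z-row has a negative entry -5 in column y, so it is not optimal.

no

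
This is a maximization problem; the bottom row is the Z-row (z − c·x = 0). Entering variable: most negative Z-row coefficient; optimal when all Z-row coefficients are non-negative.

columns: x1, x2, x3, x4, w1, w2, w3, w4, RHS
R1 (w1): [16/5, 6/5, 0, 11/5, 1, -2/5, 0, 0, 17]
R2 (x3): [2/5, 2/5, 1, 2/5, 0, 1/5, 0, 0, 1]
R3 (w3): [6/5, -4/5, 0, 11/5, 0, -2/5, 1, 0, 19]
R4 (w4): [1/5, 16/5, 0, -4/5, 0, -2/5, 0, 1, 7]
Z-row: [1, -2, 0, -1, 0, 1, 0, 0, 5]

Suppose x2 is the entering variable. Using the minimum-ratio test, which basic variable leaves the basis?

w4

Column x2 entries and ratios — w1: 17/(6/5) = 85/6; x3: 1/(2/5) = 5/2; w3: -4/5 ≤ 0, skip; w4: 7/(16/5) = 35/16.
Smallest ratio is 35/16 in the row of w4, so w4 leaves.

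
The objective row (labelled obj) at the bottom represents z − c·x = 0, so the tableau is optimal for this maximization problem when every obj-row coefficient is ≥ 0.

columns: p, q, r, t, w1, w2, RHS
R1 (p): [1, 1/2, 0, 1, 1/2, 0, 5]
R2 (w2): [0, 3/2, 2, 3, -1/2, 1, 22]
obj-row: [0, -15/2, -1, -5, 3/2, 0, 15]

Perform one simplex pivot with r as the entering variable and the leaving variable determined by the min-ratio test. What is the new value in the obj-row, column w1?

5/4

Ratio test on column r — row 1: entry 0 ≤ 0; row 2: 22/2 = 11. Minimum is 11 at row 2 (w2 leaves); pivot element 2.
Divide row 2 by 2; eliminate column r from the other rows.
obj-row update in column w1: 3/2 − (-1)·(-1/4) = 5/4.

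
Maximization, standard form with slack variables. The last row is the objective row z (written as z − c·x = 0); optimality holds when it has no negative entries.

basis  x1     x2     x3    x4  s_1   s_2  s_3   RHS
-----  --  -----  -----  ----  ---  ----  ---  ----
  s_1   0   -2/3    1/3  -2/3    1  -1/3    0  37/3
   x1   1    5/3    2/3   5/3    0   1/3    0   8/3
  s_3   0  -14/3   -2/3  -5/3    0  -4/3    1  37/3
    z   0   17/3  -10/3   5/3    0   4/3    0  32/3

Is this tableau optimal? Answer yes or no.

The z-row has a negative entry -10/3 in column x3, so it is not optimal.

no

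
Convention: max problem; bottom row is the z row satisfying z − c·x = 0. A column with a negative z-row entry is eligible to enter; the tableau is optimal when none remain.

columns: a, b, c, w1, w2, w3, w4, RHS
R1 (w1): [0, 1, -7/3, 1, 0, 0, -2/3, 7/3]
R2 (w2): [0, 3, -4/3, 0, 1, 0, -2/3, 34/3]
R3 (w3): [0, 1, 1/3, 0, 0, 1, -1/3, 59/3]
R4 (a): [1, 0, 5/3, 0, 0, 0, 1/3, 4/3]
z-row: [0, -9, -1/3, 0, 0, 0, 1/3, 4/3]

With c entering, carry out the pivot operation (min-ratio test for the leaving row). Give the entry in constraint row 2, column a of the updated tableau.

4/5

Ratio test on column c — row 1: entry -7/3 ≤ 0; row 2: entry -4/3 ≤ 0; row 3: (59/3)/(1/3) = 59; row 4: (4/3)/(5/3) = 4/5. Minimum is 4/5 at row 4 (a leaves); pivot element 5/3.
Divide row 4 by 5/3; eliminate column c from the other rows.
Row 2 update in column a: 0 − (-4/3)·(3/5) = 4/5.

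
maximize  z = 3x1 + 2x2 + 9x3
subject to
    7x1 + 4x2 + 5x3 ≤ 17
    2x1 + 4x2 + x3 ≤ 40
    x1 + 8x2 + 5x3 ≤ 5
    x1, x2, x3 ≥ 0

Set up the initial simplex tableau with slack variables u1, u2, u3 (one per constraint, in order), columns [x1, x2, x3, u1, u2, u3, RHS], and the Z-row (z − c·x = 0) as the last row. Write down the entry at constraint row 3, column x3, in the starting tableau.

5

Constraint 3 has coefficient 5 on x3.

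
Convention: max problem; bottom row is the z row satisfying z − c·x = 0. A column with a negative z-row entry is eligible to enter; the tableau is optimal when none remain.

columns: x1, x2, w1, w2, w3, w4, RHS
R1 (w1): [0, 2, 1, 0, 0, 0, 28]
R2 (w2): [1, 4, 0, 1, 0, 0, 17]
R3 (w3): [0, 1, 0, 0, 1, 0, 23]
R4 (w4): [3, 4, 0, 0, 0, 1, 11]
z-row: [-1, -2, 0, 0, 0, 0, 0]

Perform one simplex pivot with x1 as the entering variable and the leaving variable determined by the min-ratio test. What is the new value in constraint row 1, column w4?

0

Ratio test on column x1 — row 1: entry 0 ≤ 0; row 2: 17/1 = 17; row 3: entry 0 ≤ 0; row 4: 11/3 = 11/3. Minimum is 11/3 at row 4 (w4 leaves); pivot element 3.
Divide row 4 by 3; eliminate column x1 from the other rows.
Row 1 update in column w4: 0 − 0·(1/3) = 0.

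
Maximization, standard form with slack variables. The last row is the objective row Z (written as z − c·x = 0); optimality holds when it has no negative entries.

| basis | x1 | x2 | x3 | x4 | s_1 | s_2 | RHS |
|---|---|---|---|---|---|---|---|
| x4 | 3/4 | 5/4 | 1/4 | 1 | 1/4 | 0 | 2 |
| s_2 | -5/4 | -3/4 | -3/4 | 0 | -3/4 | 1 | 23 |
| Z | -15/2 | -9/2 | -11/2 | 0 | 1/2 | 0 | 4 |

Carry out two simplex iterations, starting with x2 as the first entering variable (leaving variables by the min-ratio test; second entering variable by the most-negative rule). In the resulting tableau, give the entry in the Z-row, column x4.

10

Ratio test on column x2 — row 1: 2/(5/4) = 8/5; row 2: entry -3/4 ≤ 0. Minimum is 8/5 at row 1 (x4 leaves); pivot element 5/4.
Divide row 1 by 5/4; eliminate column x2 from the other rows.
Second iteration: most negative Z-row entry is -24/5 in column x1, so x1 enters.
Ratio test on column x1 — row 1: (8/5)/(3/5) = 8/3; row 2: entry -4/5 ≤ 0. Minimum is 8/3 at row 1 (x2 leaves); pivot element 3/5.
Divide row 1 by 3/5; eliminate column x1 from the other rows.
After both pivots, the entry at the Z-row, column x4 is 10.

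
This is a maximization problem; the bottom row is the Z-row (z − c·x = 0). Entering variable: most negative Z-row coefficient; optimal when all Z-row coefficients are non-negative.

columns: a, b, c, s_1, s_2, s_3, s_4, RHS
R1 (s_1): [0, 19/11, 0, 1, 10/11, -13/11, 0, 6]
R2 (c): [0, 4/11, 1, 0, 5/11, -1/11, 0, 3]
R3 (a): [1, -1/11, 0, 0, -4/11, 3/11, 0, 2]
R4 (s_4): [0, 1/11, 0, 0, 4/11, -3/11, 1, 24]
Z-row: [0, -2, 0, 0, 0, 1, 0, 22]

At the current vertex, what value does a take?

a is basic (row 3); its value is the RHS of that row, 2.

2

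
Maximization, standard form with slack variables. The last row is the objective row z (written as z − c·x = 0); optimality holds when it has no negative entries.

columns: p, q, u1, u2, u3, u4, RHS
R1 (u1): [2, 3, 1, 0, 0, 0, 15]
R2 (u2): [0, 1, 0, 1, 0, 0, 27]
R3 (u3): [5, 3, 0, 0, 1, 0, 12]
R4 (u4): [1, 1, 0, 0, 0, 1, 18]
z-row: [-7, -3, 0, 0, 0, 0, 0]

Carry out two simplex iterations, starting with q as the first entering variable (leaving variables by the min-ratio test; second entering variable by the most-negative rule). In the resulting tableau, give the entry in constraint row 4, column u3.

-1/5

Ratio test on column q — row 1: 15/3 = 5; row 2: 27/1 = 27; row 3: 12/3 = 4; row 4: 18/1 = 18. Minimum is 4 at row 3 (u3 leaves); pivot element 3.
Divide row 3 by 3; eliminate column q from the other rows.
Second iteration: most negative z-row entry is -2 in column p, so p enters.
Ratio test on column p — row 1: entry -3 ≤ 0; row 2: entry -5/3 ≤ 0; row 3: 4/(5/3) = 12/5; row 4: entry -2/3 ≤ 0. Minimum is 12/5 at row 3 (q leaves); pivot element 5/3.
Divide row 3 by 5/3; eliminate column p from the other rows.
After both pivots, the entry at constraint row 4, column u3 is -1/5.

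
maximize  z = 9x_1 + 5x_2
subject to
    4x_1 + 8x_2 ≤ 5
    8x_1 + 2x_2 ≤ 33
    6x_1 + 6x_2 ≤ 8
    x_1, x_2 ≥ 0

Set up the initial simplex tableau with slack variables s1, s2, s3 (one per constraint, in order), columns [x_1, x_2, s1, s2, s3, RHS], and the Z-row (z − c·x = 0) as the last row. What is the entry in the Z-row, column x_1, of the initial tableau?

The Z-row carries the negated objective coefficients: the x_1 entry is -9.

-9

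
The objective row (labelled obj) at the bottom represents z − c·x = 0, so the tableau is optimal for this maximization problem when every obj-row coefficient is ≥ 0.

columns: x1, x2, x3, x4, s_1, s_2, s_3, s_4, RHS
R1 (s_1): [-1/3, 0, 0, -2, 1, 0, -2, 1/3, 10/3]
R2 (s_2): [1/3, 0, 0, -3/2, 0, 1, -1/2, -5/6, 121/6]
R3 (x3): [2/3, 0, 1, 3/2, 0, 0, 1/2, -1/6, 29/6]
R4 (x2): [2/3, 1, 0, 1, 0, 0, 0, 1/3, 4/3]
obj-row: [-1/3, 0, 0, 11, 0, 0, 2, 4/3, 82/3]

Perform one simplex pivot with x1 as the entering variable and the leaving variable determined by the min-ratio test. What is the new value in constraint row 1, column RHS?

4

Ratio test on column x1 — row 1: entry -1/3 ≤ 0; row 2: (121/6)/(1/3) = 121/2; row 3: (29/6)/(2/3) = 29/4; row 4: (4/3)/(2/3) = 2. Minimum is 2 at row 4 (x2 leaves); pivot element 2/3.
Divide row 4 by 2/3; eliminate column x1 from the other rows.
Row 1 update in column RHS: 10/3 − (-1/3)·2 = 4.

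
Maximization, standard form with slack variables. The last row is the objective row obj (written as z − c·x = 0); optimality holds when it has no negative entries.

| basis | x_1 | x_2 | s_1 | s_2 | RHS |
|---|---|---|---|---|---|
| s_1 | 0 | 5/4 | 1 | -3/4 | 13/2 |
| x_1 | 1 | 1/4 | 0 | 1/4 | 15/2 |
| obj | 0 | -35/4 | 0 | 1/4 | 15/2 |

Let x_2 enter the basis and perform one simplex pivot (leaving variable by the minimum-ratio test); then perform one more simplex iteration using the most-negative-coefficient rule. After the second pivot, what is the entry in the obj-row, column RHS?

Ratio test on column x_2 — row 1: (13/2)/(5/4) = 26/5; row 2: (15/2)/(1/4) = 30. Minimum is 26/5 at row 1 (s_1 leaves); pivot element 5/4.
Divide row 1 by 5/4; eliminate column x_2 from the other rows.
Second iteration: most negative obj-row entry is -5 in column s_2, so s_2 enters.
Ratio test on column s_2 — row 1: entry -3/5 ≤ 0; row 2: (31/5)/(2/5) = 31/2. Minimum is 31/2 at row 2 (x_1 leaves); pivot element 2/5.
Divide row 2 by 2/5; eliminate column s_2 from the other rows.
After both pivots, the entry at the obj-row, column RHS is 261/2.

261/2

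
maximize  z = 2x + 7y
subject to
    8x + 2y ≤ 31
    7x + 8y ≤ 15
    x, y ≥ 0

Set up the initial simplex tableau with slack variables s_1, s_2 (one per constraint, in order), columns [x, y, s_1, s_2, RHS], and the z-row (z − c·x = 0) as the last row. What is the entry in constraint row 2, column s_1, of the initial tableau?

Slack s_1 belongs to constraint 1; its column is the unit vector e_1, so the entry in row 2 is 0.

0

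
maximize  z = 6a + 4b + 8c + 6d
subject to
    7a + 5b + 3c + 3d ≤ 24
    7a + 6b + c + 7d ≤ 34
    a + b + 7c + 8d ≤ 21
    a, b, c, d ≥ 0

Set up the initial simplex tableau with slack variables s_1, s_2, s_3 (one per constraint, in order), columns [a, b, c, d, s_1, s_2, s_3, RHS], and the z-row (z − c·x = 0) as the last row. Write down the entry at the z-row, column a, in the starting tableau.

-6

The z-row carries the negated objective coefficients: the a entry is -6.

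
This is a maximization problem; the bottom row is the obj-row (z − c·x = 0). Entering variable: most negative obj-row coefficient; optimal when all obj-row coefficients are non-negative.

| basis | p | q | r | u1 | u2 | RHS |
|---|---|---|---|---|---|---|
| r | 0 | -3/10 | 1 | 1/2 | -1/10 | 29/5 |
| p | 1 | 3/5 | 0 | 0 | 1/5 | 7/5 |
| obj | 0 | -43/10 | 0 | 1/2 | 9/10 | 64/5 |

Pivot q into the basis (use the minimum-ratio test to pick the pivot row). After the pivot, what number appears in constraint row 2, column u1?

Ratio test on column q — row 1: entry -3/10 ≤ 0; row 2: (7/5)/(3/5) = 7/3. Minimum is 7/3 at row 2 (p leaves); pivot element 3/5.
Divide row 2 by 3/5; eliminate column q from the other rows.
In the new row 2, the u1 entry is the old entry divided by the pivot: 0/(3/5) = 0.

0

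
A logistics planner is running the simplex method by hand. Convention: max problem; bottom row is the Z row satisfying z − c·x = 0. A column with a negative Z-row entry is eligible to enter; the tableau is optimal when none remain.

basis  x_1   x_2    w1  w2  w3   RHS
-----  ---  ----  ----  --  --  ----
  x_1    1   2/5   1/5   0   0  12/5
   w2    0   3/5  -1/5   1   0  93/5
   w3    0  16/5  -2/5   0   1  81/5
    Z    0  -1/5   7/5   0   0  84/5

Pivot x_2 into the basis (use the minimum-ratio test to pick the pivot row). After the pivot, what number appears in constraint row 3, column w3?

5/16

Ratio test on column x_2 — row 1: (12/5)/(2/5) = 6; row 2: (93/5)/(3/5) = 31; row 3: (81/5)/(16/5) = 81/16. Minimum is 81/16 at row 3 (w3 leaves); pivot element 16/5.
Divide row 3 by 16/5; eliminate column x_2 from the other rows.
In the new row 3, the w3 entry is the old entry divided by the pivot: 1/(16/5) = 5/16.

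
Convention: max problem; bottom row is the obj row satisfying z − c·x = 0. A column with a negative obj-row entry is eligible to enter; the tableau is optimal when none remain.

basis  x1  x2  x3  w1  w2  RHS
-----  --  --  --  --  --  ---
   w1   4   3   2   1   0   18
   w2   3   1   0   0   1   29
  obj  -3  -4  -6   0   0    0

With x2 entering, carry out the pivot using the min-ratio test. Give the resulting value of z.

24

Ratio test on column x2 — row 1: 18/3 = 6; row 2: 29/1 = 29. Minimum is 6 at row 1 (w1 leaves); pivot element 3.
Pivot on row 1; the obj-row RHS becomes 0 − (-4)·6 = 24.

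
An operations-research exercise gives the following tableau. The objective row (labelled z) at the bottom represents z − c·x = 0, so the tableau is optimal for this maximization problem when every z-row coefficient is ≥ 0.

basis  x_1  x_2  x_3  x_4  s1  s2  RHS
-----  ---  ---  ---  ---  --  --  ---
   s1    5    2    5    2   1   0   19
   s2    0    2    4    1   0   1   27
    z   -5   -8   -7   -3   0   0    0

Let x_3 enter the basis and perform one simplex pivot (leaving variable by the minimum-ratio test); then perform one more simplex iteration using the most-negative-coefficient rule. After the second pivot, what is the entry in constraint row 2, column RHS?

8

Ratio test on column x_3 — row 1: 19/5 = 19/5; row 2: 27/4 = 27/4. Minimum is 19/5 at row 1 (s1 leaves); pivot element 5.
Divide row 1 by 5; eliminate column x_3 from the other rows.
Second iteration: most negative z-row entry is -26/5 in column x_2, so x_2 enters.
Ratio test on column x_2 — row 1: (19/5)/(2/5) = 19/2; row 2: (59/5)/(2/5) = 59/2. Minimum is 19/2 at row 1 (x_3 leaves); pivot element 2/5.
Divide row 1 by 2/5; eliminate column x_2 from the other rows.
After both pivots, the entry at constraint row 2, column RHS is 8.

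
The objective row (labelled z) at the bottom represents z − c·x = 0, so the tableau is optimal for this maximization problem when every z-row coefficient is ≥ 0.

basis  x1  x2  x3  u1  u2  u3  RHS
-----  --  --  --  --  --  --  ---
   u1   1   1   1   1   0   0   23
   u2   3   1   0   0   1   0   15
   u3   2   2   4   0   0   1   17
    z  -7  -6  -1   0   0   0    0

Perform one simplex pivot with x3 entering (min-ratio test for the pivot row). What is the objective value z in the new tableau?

Ratio test on column x3 — row 1: 23/1 = 23; row 2: entry 0 ≤ 0; row 3: 17/4 = 17/4. Minimum is 17/4 at row 3 (u3 leaves); pivot element 4.
Pivot on row 3; the z-row RHS becomes 0 − (-1)·(17/4) = 17/4.

17/4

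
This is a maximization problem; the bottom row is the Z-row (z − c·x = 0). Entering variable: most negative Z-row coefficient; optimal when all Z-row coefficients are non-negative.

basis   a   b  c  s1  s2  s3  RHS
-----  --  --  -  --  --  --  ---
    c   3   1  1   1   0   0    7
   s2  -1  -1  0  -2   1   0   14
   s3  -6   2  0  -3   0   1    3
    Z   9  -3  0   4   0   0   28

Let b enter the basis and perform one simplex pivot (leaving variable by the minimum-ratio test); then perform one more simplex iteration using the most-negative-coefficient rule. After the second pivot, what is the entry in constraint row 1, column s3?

-1/5

Ratio test on column b — row 1: 7/1 = 7; row 2: entry -1 ≤ 0; row 3: 3/2 = 3/2. Minimum is 3/2 at row 3 (s3 leaves); pivot element 2.
Divide row 3 by 2; eliminate column b from the other rows.
Second iteration: most negative Z-row entry is -1/2 in column s1, so s1 enters.
Ratio test on column s1 — row 1: (11/2)/(5/2) = 11/5; row 2: entry -7/2 ≤ 0; row 3: entry -3/2 ≤ 0. Minimum is 11/5 at row 1 (c leaves); pivot element 5/2.
Divide row 1 by 5/2; eliminate column s1 from the other rows.
After both pivots, the entry at constraint row 1, column s3 is -1/5.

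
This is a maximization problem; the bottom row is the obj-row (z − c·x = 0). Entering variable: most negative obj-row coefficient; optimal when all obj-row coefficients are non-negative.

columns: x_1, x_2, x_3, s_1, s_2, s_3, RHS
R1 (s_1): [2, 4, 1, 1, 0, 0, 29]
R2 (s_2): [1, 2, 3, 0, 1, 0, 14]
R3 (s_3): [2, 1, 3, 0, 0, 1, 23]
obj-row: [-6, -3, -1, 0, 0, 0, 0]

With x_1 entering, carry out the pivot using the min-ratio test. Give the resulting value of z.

Ratio test on column x_1 — row 1: 29/2 = 29/2; row 2: 14/1 = 14; row 3: 23/2 = 23/2. Minimum is 23/2 at row 3 (s_3 leaves); pivot element 2.
Pivot on row 3; the obj-row RHS becomes 0 − (-6)·(23/2) = 69.

69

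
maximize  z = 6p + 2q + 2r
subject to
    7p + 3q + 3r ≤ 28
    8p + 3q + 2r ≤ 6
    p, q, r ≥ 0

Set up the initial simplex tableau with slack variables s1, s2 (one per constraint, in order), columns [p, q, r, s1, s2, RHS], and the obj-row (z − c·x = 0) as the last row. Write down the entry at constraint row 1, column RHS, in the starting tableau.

The RHS of constraint 1 is b_1 = 28.

28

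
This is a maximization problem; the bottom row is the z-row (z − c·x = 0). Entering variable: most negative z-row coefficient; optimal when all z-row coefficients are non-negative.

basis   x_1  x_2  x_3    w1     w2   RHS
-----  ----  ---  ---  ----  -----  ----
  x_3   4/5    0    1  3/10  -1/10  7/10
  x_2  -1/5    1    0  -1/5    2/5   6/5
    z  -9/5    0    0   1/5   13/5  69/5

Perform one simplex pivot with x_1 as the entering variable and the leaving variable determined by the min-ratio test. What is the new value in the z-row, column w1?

Ratio test on column x_1 — row 1: (7/10)/(4/5) = 7/8; row 2: entry -1/5 ≤ 0. Minimum is 7/8 at row 1 (x_3 leaves); pivot element 4/5.
Divide row 1 by 4/5; eliminate column x_1 from the other rows.
z-row update in column w1: 1/5 − (-9/5)·(3/8) = 7/8.

7/8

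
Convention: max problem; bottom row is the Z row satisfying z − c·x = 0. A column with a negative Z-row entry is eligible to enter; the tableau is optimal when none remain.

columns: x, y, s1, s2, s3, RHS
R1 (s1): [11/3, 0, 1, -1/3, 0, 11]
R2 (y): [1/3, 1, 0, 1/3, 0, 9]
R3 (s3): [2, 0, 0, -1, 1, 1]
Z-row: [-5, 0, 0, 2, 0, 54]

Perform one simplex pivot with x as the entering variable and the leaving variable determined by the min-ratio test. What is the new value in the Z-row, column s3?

5/2

Ratio test on column x — row 1: 11/(11/3) = 3; row 2: 9/(1/3) = 27; row 3: 1/2 = 1/2. Minimum is 1/2 at row 3 (s3 leaves); pivot element 2.
Divide row 3 by 2; eliminate column x from the other rows.
Z-row update in column s3: 0 − (-5)·(1/2) = 5/2.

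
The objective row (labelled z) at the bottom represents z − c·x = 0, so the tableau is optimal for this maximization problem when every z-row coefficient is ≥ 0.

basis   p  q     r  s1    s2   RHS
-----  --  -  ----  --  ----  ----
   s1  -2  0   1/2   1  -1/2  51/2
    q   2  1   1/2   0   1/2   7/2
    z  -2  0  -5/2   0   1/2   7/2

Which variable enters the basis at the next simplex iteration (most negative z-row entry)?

Negative z-row entries: p: -2, r: -5/2.
The most negative is -5/2 in column r, so r enters.

r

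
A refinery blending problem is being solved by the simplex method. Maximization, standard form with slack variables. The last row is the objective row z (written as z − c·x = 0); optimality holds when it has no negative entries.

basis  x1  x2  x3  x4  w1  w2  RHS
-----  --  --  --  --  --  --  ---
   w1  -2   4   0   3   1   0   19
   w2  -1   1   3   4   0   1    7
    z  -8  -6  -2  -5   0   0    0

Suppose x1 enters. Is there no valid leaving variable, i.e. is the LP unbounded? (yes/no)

yes

Every constraint-row entry in column x1 is ≤ 0, so increasing x1 is unbounded.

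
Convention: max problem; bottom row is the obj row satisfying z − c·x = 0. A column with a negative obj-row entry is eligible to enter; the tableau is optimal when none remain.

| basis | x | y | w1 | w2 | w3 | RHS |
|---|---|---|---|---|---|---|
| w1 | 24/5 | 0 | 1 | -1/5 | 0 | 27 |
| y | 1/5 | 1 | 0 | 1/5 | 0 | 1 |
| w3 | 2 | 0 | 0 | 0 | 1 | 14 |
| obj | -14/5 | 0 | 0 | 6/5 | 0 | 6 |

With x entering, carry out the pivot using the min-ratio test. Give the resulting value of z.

20

Ratio test on column x — row 1: 27/(24/5) = 45/8; row 2: 1/(1/5) = 5; row 3: 14/2 = 7. Minimum is 5 at row 2 (y leaves); pivot element 1/5.
Pivot on row 2; the obj-row RHS becomes 6 − (-14/5)·5 = 20.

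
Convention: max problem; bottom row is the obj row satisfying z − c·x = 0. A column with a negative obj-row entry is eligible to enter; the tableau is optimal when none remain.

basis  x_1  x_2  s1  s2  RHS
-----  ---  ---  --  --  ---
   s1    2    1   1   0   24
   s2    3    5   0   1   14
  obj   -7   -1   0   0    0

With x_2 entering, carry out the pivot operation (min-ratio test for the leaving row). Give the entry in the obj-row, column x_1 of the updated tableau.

Ratio test on column x_2 — row 1: 24/1 = 24; row 2: 14/5 = 14/5. Minimum is 14/5 at row 2 (s2 leaves); pivot element 5.
Divide row 2 by 5; eliminate column x_2 from the other rows.
obj-row update in column x_1: -7 − (-1)·(3/5) = -32/5.

-32/5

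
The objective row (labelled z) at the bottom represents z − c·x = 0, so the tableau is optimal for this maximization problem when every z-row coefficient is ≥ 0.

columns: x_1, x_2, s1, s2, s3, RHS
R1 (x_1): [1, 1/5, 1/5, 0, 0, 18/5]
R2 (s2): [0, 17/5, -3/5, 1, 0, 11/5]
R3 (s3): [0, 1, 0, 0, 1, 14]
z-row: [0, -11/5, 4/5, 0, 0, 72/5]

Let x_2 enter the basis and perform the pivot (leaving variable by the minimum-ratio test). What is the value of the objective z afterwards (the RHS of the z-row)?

Ratio test on column x_2 — row 1: (18/5)/(1/5) = 18; row 2: (11/5)/(17/5) = 11/17; row 3: 14/1 = 14. Minimum is 11/17 at row 2 (s2 leaves); pivot element 17/5.
Pivot on row 2; the z-row RHS becomes 72/5 − (-11/5)·(11/17) = 269/17.

269/17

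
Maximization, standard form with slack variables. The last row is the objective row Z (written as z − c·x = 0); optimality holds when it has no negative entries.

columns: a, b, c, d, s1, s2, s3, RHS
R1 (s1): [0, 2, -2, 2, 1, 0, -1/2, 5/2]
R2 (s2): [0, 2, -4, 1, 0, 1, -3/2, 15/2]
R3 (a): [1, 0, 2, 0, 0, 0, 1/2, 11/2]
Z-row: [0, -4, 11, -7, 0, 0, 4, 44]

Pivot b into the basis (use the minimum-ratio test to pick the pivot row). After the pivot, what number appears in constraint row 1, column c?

Ratio test on column b — row 1: (5/2)/2 = 5/4; row 2: (15/2)/2 = 15/4; row 3: entry 0 ≤ 0. Minimum is 5/4 at row 1 (s1 leaves); pivot element 2.
Divide row 1 by 2; eliminate column b from the other rows.
In the new row 1, the c entry is the old entry divided by the pivot: (-2)/2 = -1.

-1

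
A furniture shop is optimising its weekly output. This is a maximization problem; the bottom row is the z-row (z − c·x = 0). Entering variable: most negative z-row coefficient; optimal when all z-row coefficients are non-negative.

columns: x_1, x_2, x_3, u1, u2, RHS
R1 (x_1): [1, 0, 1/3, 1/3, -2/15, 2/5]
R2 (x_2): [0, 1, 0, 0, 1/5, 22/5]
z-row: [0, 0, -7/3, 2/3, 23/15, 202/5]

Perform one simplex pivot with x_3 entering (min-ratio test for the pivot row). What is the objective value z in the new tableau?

Ratio test on column x_3 — row 1: (2/5)/(1/3) = 6/5; row 2: entry 0 ≤ 0. Minimum is 6/5 at row 1 (x_1 leaves); pivot element 1/3.
Pivot on row 1; the z-row RHS becomes 202/5 − (-7/3)·(6/5) = 216/5.

216/5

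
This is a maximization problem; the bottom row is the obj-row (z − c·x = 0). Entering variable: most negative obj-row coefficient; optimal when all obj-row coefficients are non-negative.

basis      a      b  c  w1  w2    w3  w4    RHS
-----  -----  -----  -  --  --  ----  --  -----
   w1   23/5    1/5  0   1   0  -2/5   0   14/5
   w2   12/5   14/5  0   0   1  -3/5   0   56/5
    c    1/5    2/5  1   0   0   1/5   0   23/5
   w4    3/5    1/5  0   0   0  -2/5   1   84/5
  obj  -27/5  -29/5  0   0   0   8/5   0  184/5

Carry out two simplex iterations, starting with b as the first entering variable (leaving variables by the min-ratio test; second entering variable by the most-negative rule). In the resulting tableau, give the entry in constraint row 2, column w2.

23/62

Ratio test on column b — row 1: (14/5)/(1/5) = 14; row 2: (56/5)/(14/5) = 4; row 3: (23/5)/(2/5) = 23/2; row 4: (84/5)/(1/5) = 84. Minimum is 4 at row 2 (w2 leaves); pivot element 14/5.
Divide row 2 by 14/5; eliminate column b from the other rows.
Second iteration: most negative obj-row entry is -3/7 in column a, so a enters.
Ratio test on column a — row 1: 2/(31/7) = 14/31; row 2: 4/(6/7) = 14/3; row 3: entry -1/7 ≤ 0; row 4: 16/(3/7) = 112/3. Minimum is 14/31 at row 1 (w1 leaves); pivot element 31/7.
Divide row 1 by 31/7; eliminate column a from the other rows.
After both pivots, the entry at constraint row 2, column w2 is 23/62.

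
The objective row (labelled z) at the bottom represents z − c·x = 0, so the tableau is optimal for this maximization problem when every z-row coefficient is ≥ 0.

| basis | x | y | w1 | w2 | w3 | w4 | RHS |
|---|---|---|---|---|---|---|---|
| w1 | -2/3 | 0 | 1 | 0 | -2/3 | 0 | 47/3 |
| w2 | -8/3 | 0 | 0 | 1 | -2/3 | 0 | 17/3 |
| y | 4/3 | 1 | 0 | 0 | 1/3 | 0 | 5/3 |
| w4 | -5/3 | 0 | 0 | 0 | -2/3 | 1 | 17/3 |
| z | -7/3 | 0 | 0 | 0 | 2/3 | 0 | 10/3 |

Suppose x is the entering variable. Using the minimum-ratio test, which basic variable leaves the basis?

y

Column x entries and ratios — w1: -2/3 ≤ 0, skip; w2: -8/3 ≤ 0, skip; y: (5/3)/(4/3) = 5/4; w4: -5/3 ≤ 0, skip.
Smallest ratio is 5/4 in the row of y, so y leaves.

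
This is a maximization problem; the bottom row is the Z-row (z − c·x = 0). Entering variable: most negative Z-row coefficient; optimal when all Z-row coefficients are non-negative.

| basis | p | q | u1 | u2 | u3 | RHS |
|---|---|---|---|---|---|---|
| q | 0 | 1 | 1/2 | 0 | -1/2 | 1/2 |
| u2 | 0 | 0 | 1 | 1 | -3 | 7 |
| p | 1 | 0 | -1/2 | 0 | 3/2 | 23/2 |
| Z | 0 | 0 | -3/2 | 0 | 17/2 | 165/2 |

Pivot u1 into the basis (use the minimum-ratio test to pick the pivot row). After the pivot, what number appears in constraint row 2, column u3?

-2

Ratio test on column u1 — row 1: (1/2)/(1/2) = 1; row 2: 7/1 = 7; row 3: entry -1/2 ≤ 0. Minimum is 1 at row 1 (q leaves); pivot element 1/2.
Divide row 1 by 1/2; eliminate column u1 from the other rows.
Row 2 update in column u3: -3 − 1·(-1) = -2.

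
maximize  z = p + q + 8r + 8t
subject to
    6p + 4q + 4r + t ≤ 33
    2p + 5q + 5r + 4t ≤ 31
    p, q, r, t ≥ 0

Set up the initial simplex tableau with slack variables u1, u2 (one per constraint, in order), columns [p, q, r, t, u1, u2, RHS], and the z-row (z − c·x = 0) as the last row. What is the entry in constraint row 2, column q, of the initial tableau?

Constraint 2 has coefficient 5 on q.

5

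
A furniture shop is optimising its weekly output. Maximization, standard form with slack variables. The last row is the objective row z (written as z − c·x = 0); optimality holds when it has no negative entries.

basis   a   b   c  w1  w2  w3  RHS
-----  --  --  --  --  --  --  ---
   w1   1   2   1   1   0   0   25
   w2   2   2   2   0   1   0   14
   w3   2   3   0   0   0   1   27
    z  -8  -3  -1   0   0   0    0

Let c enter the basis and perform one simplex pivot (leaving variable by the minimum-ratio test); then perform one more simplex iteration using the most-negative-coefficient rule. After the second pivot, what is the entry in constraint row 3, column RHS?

Ratio test on column c — row 1: 25/1 = 25; row 2: 14/2 = 7; row 3: entry 0 ≤ 0. Minimum is 7 at row 2 (w2 leaves); pivot element 2.
Divide row 2 by 2; eliminate column c from the other rows.
Second iteration: most negative z-row entry is -7 in column a, so a enters.
Ratio test on column a — row 1: entry 0 ≤ 0; row 2: 7/1 = 7; row 3: 27/2 = 27/2. Minimum is 7 at row 2 (c leaves); pivot element 1.
Divide row 2 by 1; eliminate column a from the other rows.
After both pivots, the entry at constraint row 3, column RHS is 13.

13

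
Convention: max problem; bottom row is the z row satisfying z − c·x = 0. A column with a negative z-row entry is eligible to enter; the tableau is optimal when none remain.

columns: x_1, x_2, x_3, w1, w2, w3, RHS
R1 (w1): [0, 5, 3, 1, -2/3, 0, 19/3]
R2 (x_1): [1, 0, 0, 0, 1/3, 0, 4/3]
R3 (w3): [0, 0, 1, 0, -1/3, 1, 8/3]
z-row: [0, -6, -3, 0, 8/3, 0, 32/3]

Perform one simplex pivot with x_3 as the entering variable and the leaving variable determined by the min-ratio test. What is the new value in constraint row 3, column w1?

Ratio test on column x_3 — row 1: (19/3)/3 = 19/9; row 2: entry 0 ≤ 0; row 3: (8/3)/1 = 8/3. Minimum is 19/9 at row 1 (w1 leaves); pivot element 3.
Divide row 1 by 3; eliminate column x_3 from the other rows.
Row 3 update in column w1: 0 − 1·(1/3) = -1/3.

-1/3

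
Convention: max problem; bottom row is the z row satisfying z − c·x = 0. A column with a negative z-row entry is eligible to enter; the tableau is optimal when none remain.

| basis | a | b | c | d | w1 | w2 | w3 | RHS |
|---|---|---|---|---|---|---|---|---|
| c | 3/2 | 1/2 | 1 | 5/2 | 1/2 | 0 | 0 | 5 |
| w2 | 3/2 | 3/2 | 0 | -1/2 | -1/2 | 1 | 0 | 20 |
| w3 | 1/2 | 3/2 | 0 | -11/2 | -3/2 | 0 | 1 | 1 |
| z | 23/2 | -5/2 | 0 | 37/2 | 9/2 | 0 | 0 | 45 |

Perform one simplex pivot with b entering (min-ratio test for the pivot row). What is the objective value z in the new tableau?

140/3

Ratio test on column b — row 1: 5/(1/2) = 10; row 2: 20/(3/2) = 40/3; row 3: 1/(3/2) = 2/3. Minimum is 2/3 at row 3 (w3 leaves); pivot element 3/2.
Pivot on row 3; the z-row RHS becomes 45 − (-5/2)·(2/3) = 140/3.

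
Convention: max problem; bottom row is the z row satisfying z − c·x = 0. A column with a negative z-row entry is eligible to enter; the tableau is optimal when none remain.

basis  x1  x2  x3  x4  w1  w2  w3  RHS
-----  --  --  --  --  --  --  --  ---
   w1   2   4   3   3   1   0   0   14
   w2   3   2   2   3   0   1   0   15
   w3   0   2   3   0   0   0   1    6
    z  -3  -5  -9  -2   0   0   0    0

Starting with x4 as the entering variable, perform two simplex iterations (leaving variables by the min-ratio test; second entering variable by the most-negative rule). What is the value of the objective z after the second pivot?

Ratio test on column x4 — row 1: 14/3 = 14/3; row 2: 15/3 = 5; row 3: entry 0 ≤ 0. Minimum is 14/3 at row 1 (w1 leaves); pivot element 3.
Pivot on row 1; the z-row RHS becomes 0 − (-2)·(14/3) = 28/3.
Next entering variable (most negative z-row entry -7): x3.
Ratio test on column x3 — row 1: (14/3)/1 = 14/3; row 2: entry -1 ≤ 0; row 3: 6/3 = 2. Minimum is 2 at row 3 (w3 leaves); pivot element 3.
After the second pivot the z-row RHS is 28/3 − (-7)·2 = 70/3.

70/3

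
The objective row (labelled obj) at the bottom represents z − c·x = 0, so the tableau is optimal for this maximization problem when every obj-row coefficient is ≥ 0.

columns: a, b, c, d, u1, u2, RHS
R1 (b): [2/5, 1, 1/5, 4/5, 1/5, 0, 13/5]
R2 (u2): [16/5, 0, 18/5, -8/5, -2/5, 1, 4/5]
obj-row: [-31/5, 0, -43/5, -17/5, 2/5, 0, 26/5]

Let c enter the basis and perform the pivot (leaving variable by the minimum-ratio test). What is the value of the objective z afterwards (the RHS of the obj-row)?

64/9

Ratio test on column c — row 1: (13/5)/(1/5) = 13; row 2: (4/5)/(18/5) = 2/9. Minimum is 2/9 at row 2 (u2 leaves); pivot element 18/5.
Pivot on row 2; the obj-row RHS becomes 26/5 − (-43/5)·(2/9) = 64/9.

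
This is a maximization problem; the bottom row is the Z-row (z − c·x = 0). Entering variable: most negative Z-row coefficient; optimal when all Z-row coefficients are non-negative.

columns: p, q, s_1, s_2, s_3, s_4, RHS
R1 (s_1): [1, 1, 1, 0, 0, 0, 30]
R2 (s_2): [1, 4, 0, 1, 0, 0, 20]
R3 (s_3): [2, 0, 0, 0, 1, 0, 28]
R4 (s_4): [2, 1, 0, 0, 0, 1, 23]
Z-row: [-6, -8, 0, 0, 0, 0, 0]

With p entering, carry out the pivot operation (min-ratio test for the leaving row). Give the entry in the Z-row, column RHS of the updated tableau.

Ratio test on column p — row 1: 30/1 = 30; row 2: 20/1 = 20; row 3: 28/2 = 14; row 4: 23/2 = 23/2. Minimum is 23/2 at row 4 (s_4 leaves); pivot element 2.
Divide row 4 by 2; eliminate column p from the other rows.
Z-row update in column RHS: 0 − (-6)·(23/2) = 69.

69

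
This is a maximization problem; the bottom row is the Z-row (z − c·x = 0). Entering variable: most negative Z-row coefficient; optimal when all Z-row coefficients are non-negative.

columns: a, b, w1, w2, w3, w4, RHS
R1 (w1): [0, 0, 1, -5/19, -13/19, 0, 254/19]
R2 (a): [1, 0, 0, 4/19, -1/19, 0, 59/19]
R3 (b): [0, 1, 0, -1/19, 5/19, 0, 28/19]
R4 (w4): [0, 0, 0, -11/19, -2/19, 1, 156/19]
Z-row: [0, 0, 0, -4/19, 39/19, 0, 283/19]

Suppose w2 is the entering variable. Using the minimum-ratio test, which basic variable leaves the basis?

Column w2 entries and ratios — w1: -5/19 ≤ 0, skip; a: (59/19)/(4/19) = 59/4; b: -1/19 ≤ 0, skip; w4: -11/19 ≤ 0, skip.
Smallest ratio is 59/4 in the row of a, so a leaves.

a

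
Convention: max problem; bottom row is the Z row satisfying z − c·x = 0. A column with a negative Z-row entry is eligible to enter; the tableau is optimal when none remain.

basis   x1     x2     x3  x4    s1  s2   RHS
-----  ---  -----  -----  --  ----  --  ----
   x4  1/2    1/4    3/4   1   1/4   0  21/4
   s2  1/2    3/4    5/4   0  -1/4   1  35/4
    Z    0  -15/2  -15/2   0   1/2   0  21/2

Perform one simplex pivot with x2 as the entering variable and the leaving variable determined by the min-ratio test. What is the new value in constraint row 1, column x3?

Ratio test on column x2 — row 1: (21/4)/(1/4) = 21; row 2: (35/4)/(3/4) = 35/3. Minimum is 35/3 at row 2 (s2 leaves); pivot element 3/4.
Divide row 2 by 3/4; eliminate column x2 from the other rows.
Row 1 update in column x3: 3/4 − (1/4)·(5/3) = 1/3.

1/3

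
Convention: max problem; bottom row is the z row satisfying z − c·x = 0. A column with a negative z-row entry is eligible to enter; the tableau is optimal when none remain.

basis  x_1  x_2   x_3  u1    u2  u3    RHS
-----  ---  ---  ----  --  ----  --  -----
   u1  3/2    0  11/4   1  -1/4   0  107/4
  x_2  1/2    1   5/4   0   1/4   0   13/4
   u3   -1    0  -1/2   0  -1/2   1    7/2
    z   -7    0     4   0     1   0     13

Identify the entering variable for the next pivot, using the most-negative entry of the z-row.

x_1

Negative z-row entries: x_1: -7.
The most negative is -7 in column x_1, so x_1 enters.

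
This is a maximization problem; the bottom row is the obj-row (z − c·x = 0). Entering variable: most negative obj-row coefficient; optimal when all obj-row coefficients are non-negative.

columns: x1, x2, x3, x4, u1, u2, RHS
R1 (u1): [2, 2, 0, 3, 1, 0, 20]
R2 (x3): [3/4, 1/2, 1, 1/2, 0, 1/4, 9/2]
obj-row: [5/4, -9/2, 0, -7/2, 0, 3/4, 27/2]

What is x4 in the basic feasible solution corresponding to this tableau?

x4 is not in the basis, so in the current basic feasible solution x4 = 0.

0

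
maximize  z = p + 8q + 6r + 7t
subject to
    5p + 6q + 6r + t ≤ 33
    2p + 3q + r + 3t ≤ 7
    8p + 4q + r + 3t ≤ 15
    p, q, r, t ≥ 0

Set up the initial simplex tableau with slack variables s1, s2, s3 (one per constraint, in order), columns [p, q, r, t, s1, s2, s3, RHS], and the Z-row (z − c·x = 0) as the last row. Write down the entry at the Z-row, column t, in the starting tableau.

The Z-row carries the negated objective coefficients: the t entry is -7.

-7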